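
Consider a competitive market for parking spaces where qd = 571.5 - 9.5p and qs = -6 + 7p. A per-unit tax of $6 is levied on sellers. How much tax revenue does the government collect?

Tax revenue = 14178/11

Pre-tax equilibrium: p* = 35, q* = 239.
Tax on sellers shifts supply to qs = -6 + 7(p − 6) = -48 + 7p.
571.5 - 9.5p = -48 + 7p gives buyer price pb = 413/11; sellers receive ps = 413/11 − 6 = 347/11.
New quantity: q = 571.5 − 9.5(413/11) = 2363/11.
Revenue = 6 × 2363/11 = 14178/11.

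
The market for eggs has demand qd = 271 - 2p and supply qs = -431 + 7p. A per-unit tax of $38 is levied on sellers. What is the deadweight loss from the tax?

Deadweight loss = 10108/9

Pre-tax equilibrium: p* = 78, q* = 115.
Tax on sellers shifts supply to qs = -431 + 7(p − 38) = -697 + 7p.
271 - 2p = -697 + 7p gives buyer price pb = 968/9; sellers receive ps = 968/9 − 38 = 626/9.
New quantity: q = 271 − 2(968/9) = 503/9.
DWL = ½ × 38 × (115 − 503/9) = 10108/9.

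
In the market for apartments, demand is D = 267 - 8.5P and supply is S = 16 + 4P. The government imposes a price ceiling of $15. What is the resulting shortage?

Shortage = 63.5

Equilibrium price would be P* = 20.08, so the ceiling at 15 binds.
At P = 15: D = 267 − 8.5(15) = 139.5, S = 16 + 4(15) = 76.
Shortage = 139.5 − 76 = 63.5.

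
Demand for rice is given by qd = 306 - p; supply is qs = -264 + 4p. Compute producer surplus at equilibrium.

Producer surplus = 4608

Equilibrium: 306 - p = -264 + 4p gives p* = 114, q* = 192.
Supply starts at p = 66 (where qs = 0).
PS = ½(114 − 66)(192) = 4608.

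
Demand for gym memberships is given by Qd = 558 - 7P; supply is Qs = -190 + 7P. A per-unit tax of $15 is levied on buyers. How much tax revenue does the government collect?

Tax revenue = 1972.5

Pre-tax equilibrium: P* = 374/7, Q* = 184.
Tax on buyers shifts demand to Qd = 558 − 7(P + 15) = 453 - 7P.
453 - 7P = -190 + 7P gives seller price Ps = 643/14; buyers pay Pb = 643/14 + 15 = 853/14.
New quantity: Q = 558 − 7(853/14) = 131.5.
Revenue = 15 × 131.5 = 1972.5.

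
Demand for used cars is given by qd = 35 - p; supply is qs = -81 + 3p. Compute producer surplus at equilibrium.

Producer surplus = 6

Equilibrium: 35 - p = -81 + 3p gives p* = 29, q* = 6.
Supply starts at p = 27 (where qs = 0).
PS = ½(29 − 27)(6) = 6.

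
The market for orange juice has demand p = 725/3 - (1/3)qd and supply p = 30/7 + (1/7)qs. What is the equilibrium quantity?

Set the two price expressions equal: 725/3 - (1/3)q = 30/7 + (1/7)q.
4985/21 = (10/21)q, so q* = 498.5.
p* = 725/3 − (1/3)(498.5) = 75.5.

q* = 498.5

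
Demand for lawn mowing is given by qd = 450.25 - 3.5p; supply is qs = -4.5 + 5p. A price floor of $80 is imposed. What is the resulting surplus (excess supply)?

Equilibrium price would be p* = 53.5, so the floor at 80 binds.
At p = 80: qd = 170.25, qs = 395.5.
Surplus = 395.5 − 170.25 = 225.25.

Surplus = 225.25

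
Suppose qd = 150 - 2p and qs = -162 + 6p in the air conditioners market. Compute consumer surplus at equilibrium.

Equilibrium: 150 - 2p = -162 + 6p gives p* = 39, q* = 72.
Demand choke price (qd = 0): p = 75.
CS = ½(75 − 39)(72) = 1296.

Consumer surplus = 1296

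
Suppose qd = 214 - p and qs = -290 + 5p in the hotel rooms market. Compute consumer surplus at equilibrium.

Consumer surplus = 8450

Equilibrium: 214 - p = -290 + 5p gives p* = 84, q* = 130.
Demand choke price (qd = 0): p = 214.
CS = ½(214 − 84)(130) = 8450.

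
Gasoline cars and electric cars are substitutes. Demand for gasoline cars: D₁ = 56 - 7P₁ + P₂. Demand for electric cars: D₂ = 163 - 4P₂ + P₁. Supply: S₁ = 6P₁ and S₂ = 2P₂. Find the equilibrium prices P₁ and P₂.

P₁ = 499/77, P₂ = 2175/77

Market 1: 56 - 7P₁ + P₂ = 6P₁ → 13P₁ - P₂ = 56.
Market 2: 6P₂ - P₁ = 163.
Eliminating P₂: 6×(1) + 1×(2) gives 77P₁ = 499, so P₁ = 499/77.
Back-substitute into (2): P₂ = (163 + 1×499/77) / 6 = 2175/77.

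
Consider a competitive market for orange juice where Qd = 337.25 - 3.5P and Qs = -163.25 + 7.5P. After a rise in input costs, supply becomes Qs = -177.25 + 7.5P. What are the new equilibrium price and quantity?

P' = 1029/22, Q' = 1909/11

Original equilibrium: P* = 45.5, Q* = 178.
New equilibrium: 337.25 - 3.5P = -177.25 + 7.5P, so 514.5 = 11P and P' = 1029/22; Q' = 337.25 − 3.5(1029/22) = 1909/11.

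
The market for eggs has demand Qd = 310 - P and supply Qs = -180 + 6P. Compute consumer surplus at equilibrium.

Consumer surplus = 28800

Equilibrium: 310 - P = -180 + 6P gives P* = 70, Q* = 240.
Demand choke price (Qd = 0): P = 310.
CS = ½(310 − 70)(240) = 28800.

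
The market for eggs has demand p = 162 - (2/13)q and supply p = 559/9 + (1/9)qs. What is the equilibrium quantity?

q* = 377

Set the two price expressions equal: 162 - (2/13)q = 559/9 + (1/9)q.
899/9 = (31/117)q, so q* = 377.
p* = 162 − (2/13)(377) = 104.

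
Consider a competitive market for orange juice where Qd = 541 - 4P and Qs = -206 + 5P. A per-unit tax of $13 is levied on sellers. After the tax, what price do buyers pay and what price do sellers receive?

Pre-tax equilibrium: P* = 83, Q* = 209.
Tax on sellers shifts supply to Qs = -206 + 5(P − 13) = -271 + 5P.
541 - 4P = -271 + 5P gives buyer price Pb = 812/9; sellers receive Ps = 812/9 − 13 = 695/9.
New quantity: Q = 541 − 4(812/9) = 1621/9.

Buyers pay 812/9, sellers receive 695/9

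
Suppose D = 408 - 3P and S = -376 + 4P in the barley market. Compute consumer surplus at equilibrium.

Consumer surplus = 864

Equilibrium: 408 - 3P = -376 + 4P gives P* = 112, Q* = 72.
Demand choke price (D = 0): P = 136.
CS = ½(136 − 112)(72) = 864.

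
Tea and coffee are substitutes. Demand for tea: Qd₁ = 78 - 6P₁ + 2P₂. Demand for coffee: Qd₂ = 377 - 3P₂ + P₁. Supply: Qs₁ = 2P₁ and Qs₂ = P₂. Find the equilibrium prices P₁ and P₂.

Market 1: 78 - 6P₁ + 2P₂ = 2P₁ → 8P₁ - 2P₂ = 78.
Market 2: 4P₂ - P₁ = 377.
Eliminating P₂: 4×(1) + 2×(2) gives 30P₁ = 1066, so P₁ = 533/15.
Back-substitute into (2): P₂ = (377 + 1×533/15) / 4 = 1547/15.

P₁ = 533/15, P₂ = 1547/15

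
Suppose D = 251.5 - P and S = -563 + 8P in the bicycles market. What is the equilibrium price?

Set D = S: 251.5 - P = -563 + 8P.
814.5 = 9P, so P* = 90.5.
Q* = 251.5 − 1(90.5) = 161.

P* = 90.5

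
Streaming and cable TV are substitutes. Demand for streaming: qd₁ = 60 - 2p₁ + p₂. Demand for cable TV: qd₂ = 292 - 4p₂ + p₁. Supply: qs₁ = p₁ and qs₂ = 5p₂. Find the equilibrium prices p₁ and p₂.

p₁ = 32, p₂ = 36

Market 1: 60 - 2p₁ + p₂ = p₁ → 3p₁ - p₂ = 60.
Market 2: 9p₂ - p₁ = 292.
Eliminating p₂: 9×(1) + 1×(2) gives 26p₁ = 832, so p₁ = 32.
Back-substitute into (2): p₂ = (292 + 1×32) / 9 = 36.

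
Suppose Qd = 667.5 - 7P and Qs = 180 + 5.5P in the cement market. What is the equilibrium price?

Set Qd = Qs: 667.5 - 7P = 180 + 5.5P.
487.5 = 12.5P, so P* = 39.
Q* = 667.5 − 7(39) = 394.5.

P* = 39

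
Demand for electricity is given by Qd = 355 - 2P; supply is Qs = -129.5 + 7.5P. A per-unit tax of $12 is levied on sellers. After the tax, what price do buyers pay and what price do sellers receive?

Buyers pay 1149/19, sellers receive 921/19

Pre-tax equilibrium: P* = 51, Q* = 253.
Tax on sellers shifts supply to Qs = -129.5 + 7.5(P − 12) = -219.5 + 7.5P.
355 - 2P = -219.5 + 7.5P gives buyer price Pb = 1149/19; sellers receive Ps = 1149/19 − 12 = 921/19.
New quantity: Q = 355 − 2(1149/19) = 4447/19.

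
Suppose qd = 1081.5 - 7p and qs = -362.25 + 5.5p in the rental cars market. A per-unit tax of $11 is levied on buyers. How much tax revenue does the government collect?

Pre-tax equilibrium: p* = 115.5, q* = 273.
Tax on buyers shifts demand to qd = 1081.5 − 7(p + 11) = 1004.5 - 7p.
1004.5 - 7p = -362.25 + 5.5p gives seller price ps = 109.34; buyers pay pb = 109.34 + 11 = 120.34.
New quantity: q = 1081.5 − 7(120.34) = 239.12.
Revenue = 11 × 239.12 = 2630.32.

Tax revenue = 2630.32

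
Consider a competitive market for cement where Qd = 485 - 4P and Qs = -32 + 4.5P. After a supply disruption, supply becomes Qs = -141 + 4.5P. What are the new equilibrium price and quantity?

Original equilibrium: P* = 1034/17, Q* = 4109/17.
New equilibrium: 485 - 4P = -141 + 4.5P, so 626 = 8.5P and P' = 1252/17; Q' = 485 − 4(1252/17) = 3237/17.

P' = 1252/17, Q' = 3237/17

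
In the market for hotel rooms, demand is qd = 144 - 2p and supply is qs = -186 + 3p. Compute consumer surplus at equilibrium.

Equilibrium: 144 - 2p = -186 + 3p gives p* = 66, q* = 12.
Demand choke price (qd = 0): p = 72.
CS = ½(72 − 66)(12) = 36.

Consumer surplus = 36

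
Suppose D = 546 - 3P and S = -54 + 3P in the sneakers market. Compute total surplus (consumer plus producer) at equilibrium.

Equilibrium: 546 - 3P = -54 + 3P gives P* = 100, Q* = 246.
Demand choke price: P = 182; supply starts at P = 18.
CS = ½(182 − 100)(246) = 10086; PS = ½(100 − 18)(246) = 10086.

Total surplus = 20172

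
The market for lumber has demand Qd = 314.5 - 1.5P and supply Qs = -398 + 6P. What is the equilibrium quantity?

Q* = 172

Set Qd = Qs: 314.5 - 1.5P = -398 + 6P.
712.5 = 7.5P, so P* = 95.
Q* = 314.5 − 1.5(95) = 172.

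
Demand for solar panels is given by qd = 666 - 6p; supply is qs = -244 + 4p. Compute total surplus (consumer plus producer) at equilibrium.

Total surplus = 3000

Equilibrium: 666 - 6p = -244 + 4p gives p* = 91, q* = 120.
Demand choke price: p = 111; supply starts at p = 61.
CS = ½(111 − 91)(120) = 1200; PS = ½(91 − 61)(120) = 1800.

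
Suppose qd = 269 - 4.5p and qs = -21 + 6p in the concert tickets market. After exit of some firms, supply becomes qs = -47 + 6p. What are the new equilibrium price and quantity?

p' = 632/21, q' = 935/7

Original equilibrium: p* = 580/21, q* = 1013/7.
New equilibrium: 269 - 4.5p = -47 + 6p, so 316 = 10.5p and p' = 632/21; q' = 269 − 4.5(632/21) = 935/7.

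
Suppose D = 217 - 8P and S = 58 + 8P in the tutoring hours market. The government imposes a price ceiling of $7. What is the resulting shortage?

Equilibrium price would be P* = 9.9375, so the ceiling at 7 binds.
At P = 7: D = 217 − 8(7) = 161, S = 58 + 8(7) = 114.
Shortage = 161 − 114 = 47.

Shortage = 47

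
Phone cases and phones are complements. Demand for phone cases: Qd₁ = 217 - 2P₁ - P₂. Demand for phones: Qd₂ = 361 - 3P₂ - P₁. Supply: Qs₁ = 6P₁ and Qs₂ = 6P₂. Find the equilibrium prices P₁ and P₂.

Market 1: 217 - 2P₁ - P₂ = 6P₁ → 8P₁ + P₂ = 217.
Market 2: 9P₂ + P₁ = 361.
Eliminating P₂: 9×(1) − 1×(2) gives 71P₁ = 1592, so P₁ = 1592/71.
Back-substitute into (2): P₂ = (361 − 1×1592/71) / 9 = 2671/71.

P₁ = 1592/71, P₂ = 2671/71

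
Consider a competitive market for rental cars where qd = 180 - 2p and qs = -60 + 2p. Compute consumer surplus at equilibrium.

Consumer surplus = 900

Equilibrium: 180 - 2p = -60 + 2p gives p* = 60, q* = 60.
Demand choke price (qd = 0): p = 90.
CS = ½(90 − 60)(60) = 900.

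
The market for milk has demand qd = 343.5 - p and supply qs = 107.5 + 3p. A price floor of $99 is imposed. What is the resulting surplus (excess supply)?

Surplus = 160

Equilibrium price would be p* = 59, so the floor at 99 binds.
At p = 99: qd = 244.5, qs = 404.5.
Surplus = 404.5 − 244.5 = 160.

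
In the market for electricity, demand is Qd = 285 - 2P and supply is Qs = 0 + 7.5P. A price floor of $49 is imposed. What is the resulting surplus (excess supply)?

Equilibrium price would be P* = 30, so the floor at 49 binds.
At P = 49: Qd = 187, Qs = 367.5.
Surplus = 367.5 − 187 = 180.5.

Surplus = 180.5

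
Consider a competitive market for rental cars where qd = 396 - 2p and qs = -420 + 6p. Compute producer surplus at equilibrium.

Producer surplus = 3072

Equilibrium: 396 - 2p = -420 + 6p gives p* = 102, q* = 192.
Supply starts at p = 70 (where qs = 0).
PS = ½(102 − 70)(192) = 3072.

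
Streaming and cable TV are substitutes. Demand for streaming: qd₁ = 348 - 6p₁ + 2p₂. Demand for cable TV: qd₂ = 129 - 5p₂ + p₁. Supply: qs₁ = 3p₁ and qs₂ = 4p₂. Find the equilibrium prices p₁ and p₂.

Market 1: 348 - 6p₁ + 2p₂ = 3p₁ → 9p₁ - 2p₂ = 348.
Market 2: 9p₂ - p₁ = 129.
Eliminating p₂: 9×(1) + 2×(2) gives 79p₁ = 3390, so p₁ = 3390/79.
Back-substitute into (2): p₂ = (129 + 1×3390/79) / 9 = 1509/79.

p₁ = 3390/79, p₂ = 1509/79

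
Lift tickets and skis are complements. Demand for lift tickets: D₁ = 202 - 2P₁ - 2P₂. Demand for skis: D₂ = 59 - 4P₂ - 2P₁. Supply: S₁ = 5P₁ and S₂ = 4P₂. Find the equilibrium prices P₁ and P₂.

Market 1: 202 - 2P₁ - 2P₂ = 5P₁ → 7P₁ + 2P₂ = 202.
Market 2: 8P₂ + 2P₁ = 59.
Eliminating P₂: 8×(1) − 2×(2) gives 52P₁ = 1498, so P₁ = 749/26.
Back-substitute into (2): P₂ = (59 − 2×749/26) / 8 = 9/52.

P₁ = 749/26, P₂ = 9/52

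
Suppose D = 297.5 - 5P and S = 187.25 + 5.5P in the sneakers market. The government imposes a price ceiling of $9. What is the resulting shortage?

Shortage = 15.75

Equilibrium price would be P* = 10.5, so the ceiling at 9 binds.
At P = 9: D = 297.5 − 5(9) = 252.5, S = 187.25 + 5.5(9) = 236.75.
Shortage = 252.5 − 236.75 = 15.75.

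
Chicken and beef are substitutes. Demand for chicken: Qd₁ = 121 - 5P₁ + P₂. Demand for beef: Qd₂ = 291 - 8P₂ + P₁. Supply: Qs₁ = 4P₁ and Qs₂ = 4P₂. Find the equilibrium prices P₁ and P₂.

P₁ = 1743/107, P₂ = 2740/107

Market 1: 121 - 5P₁ + P₂ = 4P₁ → 9P₁ - P₂ = 121.
Market 2: 12P₂ - P₁ = 291.
Eliminating P₂: 12×(1) + 1×(2) gives 107P₁ = 1743, so P₁ = 1743/107.
Back-substitute into (2): P₂ = (291 + 1×1743/107) / 12 = 2740/107.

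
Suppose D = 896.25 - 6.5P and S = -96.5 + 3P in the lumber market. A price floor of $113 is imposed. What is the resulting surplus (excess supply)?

Surplus = 80.75

Equilibrium price would be P* = 104.5, so the floor at 113 binds.
At P = 113: D = 161.75, S = 242.5.
Surplus = 242.5 − 161.75 = 80.75.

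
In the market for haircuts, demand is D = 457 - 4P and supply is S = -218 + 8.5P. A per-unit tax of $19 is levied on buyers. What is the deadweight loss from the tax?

Pre-tax equilibrium: P* = 54, Q* = 241.
Tax on buyers shifts demand to D = 457 − 4(P + 19) = 381 - 4P.
381 - 4P = -218 + 8.5P gives seller price Ps = 47.92; buyers pay Pb = 47.92 + 19 = 66.92.
New quantity: Q = 457 − 4(66.92) = 189.32.
DWL = ½ × 19 × (241 − 189.32) = 490.96.

Deadweight loss = 490.96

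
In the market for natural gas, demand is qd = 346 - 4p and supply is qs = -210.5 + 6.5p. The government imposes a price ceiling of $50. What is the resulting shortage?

Shortage = 31.5

Equilibrium price would be p* = 53, so the ceiling at 50 binds.
At p = 50: qd = 346 − 4(50) = 146, qs = -210.5 + 6.5(50) = 114.5.
Shortage = 146 − 114.5 = 31.5.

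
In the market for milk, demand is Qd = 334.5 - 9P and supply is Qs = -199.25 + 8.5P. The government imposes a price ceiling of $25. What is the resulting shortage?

Shortage = 96.25

Equilibrium price would be P* = 30.5, so the ceiling at 25 binds.
At P = 25: Qd = 334.5 − 9(25) = 109.5, Qs = -199.25 + 8.5(25) = 13.25.
Shortage = 109.5 − 13.25 = 96.25.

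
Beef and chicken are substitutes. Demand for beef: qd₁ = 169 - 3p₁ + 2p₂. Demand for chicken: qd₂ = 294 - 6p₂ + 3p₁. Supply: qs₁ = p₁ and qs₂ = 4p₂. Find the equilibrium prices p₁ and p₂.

Market 1: 169 - 3p₁ + 2p₂ = p₁ → 4p₁ - 2p₂ = 169.
Market 2: 10p₂ - 3p₁ = 294.
Eliminating p₂: 10×(1) + 2×(2) gives 34p₁ = 2278, so p₁ = 67.
Back-substitute into (2): p₂ = (294 + 3×67) / 10 = 49.5.

p₁ = 67, p₂ = 49.5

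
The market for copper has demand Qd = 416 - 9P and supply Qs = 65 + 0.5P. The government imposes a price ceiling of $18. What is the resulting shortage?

Shortage = 180

Equilibrium price would be P* = 702/19, so the ceiling at 18 binds.
At P = 18: Qd = 416 − 9(18) = 254, Qs = 65 + 0.5(18) = 74.
Shortage = 254 − 74 = 180.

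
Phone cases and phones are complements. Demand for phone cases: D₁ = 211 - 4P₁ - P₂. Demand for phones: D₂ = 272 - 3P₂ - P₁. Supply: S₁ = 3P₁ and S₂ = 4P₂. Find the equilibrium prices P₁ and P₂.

Market 1: 211 - 4P₁ - P₂ = 3P₁ → 7P₁ + P₂ = 211.
Market 2: 7P₂ + P₁ = 272.
Eliminating P₂: 7×(1) − 1×(2) gives 48P₁ = 1205, so P₁ = 1205/48.
Back-substitute into (2): P₂ = (272 − 1×1205/48) / 7 = 1693/48.

P₁ = 1205/48, P₂ = 1693/48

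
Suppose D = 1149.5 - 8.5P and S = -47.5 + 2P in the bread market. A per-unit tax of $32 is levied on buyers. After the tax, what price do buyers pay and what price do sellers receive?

Pre-tax equilibrium: P* = 114, Q* = 180.5.
Tax on buyers shifts demand to D = 1149.5 − 8.5(P + 32) = 877.5 - 8.5P.
877.5 - 8.5P = -47.5 + 2P gives seller price Ps = 1850/21; buyers pay Pb = 1850/21 + 32 = 2522/21.
New quantity: Q = 1149.5 − 8.5(2522/21) = 5405/42.

Buyers pay 2522/21, sellers receive 1850/21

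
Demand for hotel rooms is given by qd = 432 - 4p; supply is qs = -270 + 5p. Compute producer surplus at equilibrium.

Equilibrium: 432 - 4p = -270 + 5p gives p* = 78, q* = 120.
Supply starts at p = 54 (where qs = 0).
PS = ½(78 − 54)(120) = 1440.

Producer surplus = 1440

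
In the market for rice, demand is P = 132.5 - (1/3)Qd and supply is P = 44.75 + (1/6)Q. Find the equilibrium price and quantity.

Set the two price expressions equal: 132.5 - (1/3)Q = 44.75 + (1/6)Q.
87.75 = 0.5Q, so Q* = 175.5.
P* = 132.5 − (1/3)(175.5) = 74.

P* = 74, Q* = 175.5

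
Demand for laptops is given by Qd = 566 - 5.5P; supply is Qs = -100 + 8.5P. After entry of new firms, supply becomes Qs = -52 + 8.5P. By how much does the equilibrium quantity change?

Original equilibrium: P* = 333/7, Q* = 4261/14.
New equilibrium: 566 - 5.5P = -52 + 8.5P, so 618 = 14P and P' = 309/7; Q' = 566 − 5.5(309/7) = 4525/14.
Change in quantity: 4525/14 − 4261/14 = 132/7.

ΔQ = 132/7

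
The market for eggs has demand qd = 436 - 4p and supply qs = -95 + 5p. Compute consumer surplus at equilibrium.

Equilibrium: 436 - 4p = -95 + 5p gives p* = 59, q* = 200.
Demand choke price (qd = 0): p = 109.
CS = ½(109 − 59)(200) = 5000.

Consumer surplus = 5000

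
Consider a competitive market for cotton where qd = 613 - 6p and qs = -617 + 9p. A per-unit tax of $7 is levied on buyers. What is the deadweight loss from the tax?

Pre-tax equilibrium: p* = 82, q* = 121.
Tax on buyers shifts demand to qd = 613 − 6(p + 7) = 571 - 6p.
571 - 6p = -617 + 9p gives seller price ps = 79.2; buyers pay pb = 79.2 + 7 = 86.2.
New quantity: q = 613 − 6(86.2) = 95.8.
DWL = ½ × 7 × (121 − 95.8) = 88.2.

Deadweight loss = 88.2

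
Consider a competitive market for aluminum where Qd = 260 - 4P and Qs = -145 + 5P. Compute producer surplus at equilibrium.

Equilibrium: 260 - 4P = -145 + 5P gives P* = 45, Q* = 80.
Supply starts at P = 29 (where Qs = 0).
PS = ½(45 − 29)(80) = 640.

Producer surplus = 640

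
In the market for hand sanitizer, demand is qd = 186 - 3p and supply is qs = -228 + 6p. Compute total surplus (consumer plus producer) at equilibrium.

Equilibrium: 186 - 3p = -228 + 6p gives p* = 46, q* = 48.
Demand choke price: p = 62; supply starts at p = 38.
CS = ½(62 − 46)(48) = 384; PS = ½(46 − 38)(48) = 192.

Total surplus = 576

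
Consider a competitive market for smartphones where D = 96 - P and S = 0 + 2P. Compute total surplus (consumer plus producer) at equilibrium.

Total surplus = 3072

Equilibrium: 96 - P = 0 + 2P gives P* = 32, Q* = 64.
Demand choke price: P = 96; supply starts at P = 0.
CS = ½(96 − 32)(64) = 2048; PS = ½(32 − 0)(64) = 1024.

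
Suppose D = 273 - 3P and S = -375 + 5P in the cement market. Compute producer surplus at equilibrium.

Equilibrium: 273 - 3P = -375 + 5P gives P* = 81, Q* = 30.
Supply starts at P = 75 (where S = 0).
PS = ½(81 − 75)(30) = 90.

Producer surplus = 90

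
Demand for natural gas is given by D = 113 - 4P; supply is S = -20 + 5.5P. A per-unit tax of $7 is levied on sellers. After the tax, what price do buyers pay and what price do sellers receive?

Pre-tax equilibrium: P* = 14, Q* = 57.
Tax on sellers shifts supply to S = -20 + 5.5(P − 7) = -58.5 + 5.5P.
113 - 4P = -58.5 + 5.5P gives buyer price Pb = 343/19; sellers receive Ps = 343/19 − 7 = 210/19.
New quantity: Q = 113 − 4(343/19) = 775/19.

Buyers pay 343/19, sellers receive 210/19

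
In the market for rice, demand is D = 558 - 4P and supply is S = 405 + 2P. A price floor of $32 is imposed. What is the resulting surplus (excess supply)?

Surplus = 39

Equilibrium price would be P* = 25.5, so the floor at 32 binds.
At P = 32: D = 430, S = 469.
Surplus = 469 − 430 = 39.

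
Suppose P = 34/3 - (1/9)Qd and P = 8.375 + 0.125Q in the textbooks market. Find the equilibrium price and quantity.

Set the two price expressions equal: 34/3 - (1/9)Q = 8.375 + 0.125Q.
71/24 = (17/72)Q, so Q* = 213/17.
P* = 34/3 − (1/9)(213/17) = 169/17.

P* = 169/17, Q* = 213/17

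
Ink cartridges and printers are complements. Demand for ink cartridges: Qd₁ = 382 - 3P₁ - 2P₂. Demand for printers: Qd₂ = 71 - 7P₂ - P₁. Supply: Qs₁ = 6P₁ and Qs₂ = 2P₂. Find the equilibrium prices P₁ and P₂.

Market 1: 382 - 3P₁ - 2P₂ = 6P₁ → 9P₁ + 2P₂ = 382.
Market 2: 9P₂ + P₁ = 71.
Eliminating P₂: 9×(1) − 2×(2) gives 79P₁ = 3296, so P₁ = 3296/79.
Back-substitute into (2): P₂ = (71 − 1×3296/79) / 9 = 257/79.

P₁ = 3296/79, P₂ = 257/79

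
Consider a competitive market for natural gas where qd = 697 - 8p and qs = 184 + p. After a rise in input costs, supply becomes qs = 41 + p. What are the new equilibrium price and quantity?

p' = 656/9, q' = 1025/9

Original equilibrium: p* = 57, q* = 241.
New equilibrium: 697 - 8p = 41 + p, so 656 = 9p and p' = 656/9; q' = 697 − 8(656/9) = 1025/9.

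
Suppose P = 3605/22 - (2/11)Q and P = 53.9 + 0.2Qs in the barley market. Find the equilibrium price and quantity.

P* = 111.5, Q* = 288

Set the two price expressions equal: 3605/22 - (2/11)Q = 53.9 + 0.2Q.
6048/55 = (21/55)Q, so Q* = 288.
P* = 3605/22 − (2/11)(288) = 111.5.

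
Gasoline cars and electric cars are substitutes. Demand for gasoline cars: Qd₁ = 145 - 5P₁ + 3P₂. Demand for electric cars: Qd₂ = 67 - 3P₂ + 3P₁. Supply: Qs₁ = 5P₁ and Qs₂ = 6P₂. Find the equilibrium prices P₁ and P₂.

Market 1: 145 - 5P₁ + 3P₂ = 5P₁ → 10P₁ - 3P₂ = 145.
Market 2: 9P₂ - 3P₁ = 67.
Eliminating P₂: 9×(1) + 3×(2) gives 81P₁ = 1506, so P₁ = 502/27.
Back-substitute into (2): P₂ = (67 + 3×502/27) / 9 = 1105/81.

P₁ = 502/27, P₂ = 1105/81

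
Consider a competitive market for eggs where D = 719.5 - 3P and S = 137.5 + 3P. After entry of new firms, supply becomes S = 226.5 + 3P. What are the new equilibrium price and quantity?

P' = 493/6, Q' = 473

Original equilibrium: P* = 97, Q* = 428.5.
New equilibrium: 719.5 - 3P = 226.5 + 3P, so 493 = 6P and P' = 493/6; Q' = 719.5 − 3(493/6) = 473.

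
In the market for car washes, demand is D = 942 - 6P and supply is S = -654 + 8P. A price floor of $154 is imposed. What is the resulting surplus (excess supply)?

Surplus = 560

Equilibrium price would be P* = 114, so the floor at 154 binds.
At P = 154: D = 18, S = 578.
Surplus = 578 − 18 = 560.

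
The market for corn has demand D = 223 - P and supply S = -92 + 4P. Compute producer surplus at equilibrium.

Producer surplus = 3200

Equilibrium: 223 - P = -92 + 4P gives P* = 63, Q* = 160.
Supply starts at P = 23 (where S = 0).
PS = ½(63 − 23)(160) = 3200.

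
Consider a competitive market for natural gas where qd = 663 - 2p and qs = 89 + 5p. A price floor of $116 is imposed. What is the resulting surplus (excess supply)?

Equilibrium price would be p* = 82, so the floor at 116 binds.
At p = 116: qd = 431, qs = 669.
Surplus = 669 − 431 = 238.

Surplus = 238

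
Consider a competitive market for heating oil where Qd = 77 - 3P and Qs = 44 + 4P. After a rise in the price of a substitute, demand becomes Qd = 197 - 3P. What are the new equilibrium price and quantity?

Original equilibrium: P* = 33/7, Q* = 440/7.
New equilibrium: 197 - 3P = 44 + 4P, so 153 = 7P and P' = 153/7; Q' = 197 − 3(153/7) = 920/7.

P' = 153/7, Q' = 920/7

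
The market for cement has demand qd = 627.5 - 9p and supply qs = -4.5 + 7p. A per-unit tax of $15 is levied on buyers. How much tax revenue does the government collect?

Tax revenue = 3194.0625

Pre-tax equilibrium: p* = 39.5, q* = 272.
Tax on buyers shifts demand to qd = 627.5 − 9(p + 15) = 492.5 - 9p.
492.5 - 9p = -4.5 + 7p gives seller price ps = 31.0625; buyers pay pb = 31.0625 + 15 = 46.0625.
New quantity: q = 627.5 − 9(46.0625) = 212.9375.
Revenue = 15 × 212.9375 = 3194.0625.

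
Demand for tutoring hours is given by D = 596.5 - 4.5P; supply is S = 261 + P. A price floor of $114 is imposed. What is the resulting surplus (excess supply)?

Equilibrium price would be P* = 61, so the floor at 114 binds.
At P = 114: D = 83.5, S = 375.
Surplus = 375 − 83.5 = 291.5.

Surplus = 291.5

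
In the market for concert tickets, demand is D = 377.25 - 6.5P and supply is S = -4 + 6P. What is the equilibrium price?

P* = 30.5

Set D = S: 377.25 - 6.5P = -4 + 6P.
381.25 = 12.5P, so P* = 30.5.
Q* = 377.25 − 6.5(30.5) = 179.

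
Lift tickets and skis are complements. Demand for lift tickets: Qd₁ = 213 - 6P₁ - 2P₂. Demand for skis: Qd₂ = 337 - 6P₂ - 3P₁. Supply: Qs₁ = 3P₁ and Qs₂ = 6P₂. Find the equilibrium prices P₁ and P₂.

P₁ = 941/51, P₂ = 399/17

Market 1: 213 - 6P₁ - 2P₂ = 3P₁ → 9P₁ + 2P₂ = 213.
Market 2: 12P₂ + 3P₁ = 337.
Eliminating P₂: 12×(1) − 2×(2) gives 102P₁ = 1882, so P₁ = 941/51.
Back-substitute into (2): P₂ = (337 − 3×941/51) / 12 = 399/17.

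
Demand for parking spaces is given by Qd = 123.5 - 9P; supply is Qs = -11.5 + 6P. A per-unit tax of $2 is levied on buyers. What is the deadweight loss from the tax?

Deadweight loss = 7.2

Pre-tax equilibrium: P* = 9, Q* = 42.5.
Tax on buyers shifts demand to Qd = 123.5 − 9(P + 2) = 105.5 - 9P.
105.5 - 9P = -11.5 + 6P gives seller price Ps = 7.8; buyers pay Pb = 7.8 + 2 = 9.8.
New quantity: Q = 123.5 − 9(9.8) = 35.3.
DWL = ½ × 2 × (42.5 − 35.3) = 7.2.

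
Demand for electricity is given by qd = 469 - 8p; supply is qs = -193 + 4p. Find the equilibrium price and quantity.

Set qd = qs: 469 - 8p = -193 + 4p.
662 = 12p, so p* = 331/6.
q* = 469 − 8(331/6) = 83/3.

p* = 331/6, q* = 83/3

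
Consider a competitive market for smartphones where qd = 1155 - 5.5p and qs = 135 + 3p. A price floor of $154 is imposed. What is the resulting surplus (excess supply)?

Equilibrium price would be p* = 120, so the floor at 154 binds.
At p = 154: qd = 308, qs = 597.
Surplus = 597 − 308 = 289.

Surplus = 289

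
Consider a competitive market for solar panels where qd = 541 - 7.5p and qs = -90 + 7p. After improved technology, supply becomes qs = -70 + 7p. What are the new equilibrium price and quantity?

Original equilibrium: p* = 1262/29, q* = 6224/29.
New equilibrium: 541 - 7.5p = -70 + 7p, so 611 = 14.5p and p' = 1222/29; q' = 541 − 7.5(1222/29) = 6524/29.

p' = 1222/29, q' = 6524/29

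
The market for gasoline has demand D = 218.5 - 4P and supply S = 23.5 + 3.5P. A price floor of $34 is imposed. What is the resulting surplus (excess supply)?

Surplus = 60

Equilibrium price would be P* = 26, so the floor at 34 binds.
At P = 34: D = 82.5, S = 142.5.
Surplus = 142.5 − 82.5 = 60.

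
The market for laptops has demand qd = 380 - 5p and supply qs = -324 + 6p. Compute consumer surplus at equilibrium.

Equilibrium: 380 - 5p = -324 + 6p gives p* = 64, q* = 60.
Demand choke price (qd = 0): p = 76.
CS = ½(76 − 64)(60) = 360.

Consumer surplus = 360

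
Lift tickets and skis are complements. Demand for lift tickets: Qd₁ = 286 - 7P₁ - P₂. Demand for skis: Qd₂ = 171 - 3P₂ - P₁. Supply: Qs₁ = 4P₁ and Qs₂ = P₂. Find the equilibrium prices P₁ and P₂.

Market 1: 286 - 7P₁ - P₂ = 4P₁ → 11P₁ + P₂ = 286.
Market 2: 4P₂ + P₁ = 171.
Eliminating P₂: 4×(1) − 1×(2) gives 43P₁ = 973, so P₁ = 973/43.
Back-substitute into (2): P₂ = (171 − 1×973/43) / 4 = 1595/43.

P₁ = 973/43, P₂ = 1595/43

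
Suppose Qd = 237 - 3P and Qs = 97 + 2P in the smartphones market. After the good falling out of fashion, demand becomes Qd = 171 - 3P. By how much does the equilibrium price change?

Original equilibrium: P* = 28, Q* = 153.
New equilibrium: 171 - 3P = 97 + 2P, so 74 = 5P and P' = 14.8; Q' = 171 − 3(14.8) = 126.6.
Change in price: 14.8 − 28 = -13.2.

ΔP = -13.2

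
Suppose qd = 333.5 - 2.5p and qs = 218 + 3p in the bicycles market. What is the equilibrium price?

Set qd = qs: 333.5 - 2.5p = 218 + 3p.
115.5 = 5.5p, so p* = 21.
q* = 333.5 − 2.5(21) = 281.

p* = 21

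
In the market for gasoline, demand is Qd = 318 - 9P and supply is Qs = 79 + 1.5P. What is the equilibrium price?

P* = 478/21

Set Qd = Qs: 318 - 9P = 79 + 1.5P.
239 = 10.5P, so P* = 478/21.
Q* = 318 − 9(478/21) = 792/7.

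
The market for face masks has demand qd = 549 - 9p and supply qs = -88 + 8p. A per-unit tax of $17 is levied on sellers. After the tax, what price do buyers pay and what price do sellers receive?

Pre-tax equilibrium: p* = 637/17, q* = 3600/17.
Tax on sellers shifts supply to qs = -88 + 8(p − 17) = -224 + 8p.
549 - 9p = -224 + 8p gives buyer price pb = 773/17; sellers receive ps = 773/17 − 17 = 484/17.
New quantity: q = 549 − 9(773/17) = 2376/17.

Buyers pay 773/17, sellers receive 484/17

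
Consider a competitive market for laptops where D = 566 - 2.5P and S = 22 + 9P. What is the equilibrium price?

P* = 1088/23

Set D = S: 566 - 2.5P = 22 + 9P.
544 = 11.5P, so P* = 1088/23.
Q* = 566 − 2.5(1088/23) = 10298/23.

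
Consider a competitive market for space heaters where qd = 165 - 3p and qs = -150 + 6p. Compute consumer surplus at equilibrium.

Equilibrium: 165 - 3p = -150 + 6p gives p* = 35, q* = 60.
Demand choke price (qd = 0): p = 55.
CS = ½(55 − 35)(60) = 600.

Consumer surplus = 600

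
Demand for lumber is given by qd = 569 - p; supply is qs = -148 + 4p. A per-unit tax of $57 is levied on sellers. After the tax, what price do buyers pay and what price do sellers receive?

Buyers pay $189, sellers receive $132

Pre-tax equilibrium: p* = 143.4, q* = 425.6.
Tax on sellers shifts supply to qs = -148 + 4(p − 57) = -376 + 4p.
569 - p = -376 + 4p gives buyer price pb = 189; sellers receive ps = 189 − 57 = 132.
New quantity: q = 569 − 1(189) = 380.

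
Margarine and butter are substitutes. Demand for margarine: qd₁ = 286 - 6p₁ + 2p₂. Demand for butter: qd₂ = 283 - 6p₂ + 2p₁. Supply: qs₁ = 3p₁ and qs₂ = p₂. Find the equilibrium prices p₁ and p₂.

Market 1: 286 - 6p₁ + 2p₂ = 3p₁ → 9p₁ - 2p₂ = 286.
Market 2: 7p₂ - 2p₁ = 283.
Eliminating p₂: 7×(1) + 2×(2) gives 59p₁ = 2568, so p₁ = 2568/59.
Back-substitute into (2): p₂ = (283 + 2×2568/59) / 7 = 3119/59.

p₁ = 2568/59, p₂ = 3119/59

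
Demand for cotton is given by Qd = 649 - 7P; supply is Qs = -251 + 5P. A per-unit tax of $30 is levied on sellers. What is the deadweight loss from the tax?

Deadweight loss = 1312.5

Pre-tax equilibrium: P* = 75, Q* = 124.
Tax on sellers shifts supply to Qs = -251 + 5(P − 30) = -401 + 5P.
649 - 7P = -401 + 5P gives buyer price Pb = 87.5; sellers receive Ps = 87.5 − 30 = 57.5.
New quantity: Q = 649 − 7(87.5) = 36.5.
DWL = ½ × 30 × (124 − 36.5) = 1312.5.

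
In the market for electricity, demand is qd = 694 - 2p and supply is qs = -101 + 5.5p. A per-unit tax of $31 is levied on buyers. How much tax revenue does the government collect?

Pre-tax equilibrium: p* = 106, q* = 482.
Tax on buyers shifts demand to qd = 694 − 2(p + 31) = 632 - 2p.
632 - 2p = -101 + 5.5p gives seller price ps = 1466/15; buyers pay pb = 1466/15 + 31 = 1931/15.
New quantity: q = 694 − 2(1931/15) = 6548/15.
Revenue = 31 × 6548/15 = 202988/15.

Tax revenue = 202988/15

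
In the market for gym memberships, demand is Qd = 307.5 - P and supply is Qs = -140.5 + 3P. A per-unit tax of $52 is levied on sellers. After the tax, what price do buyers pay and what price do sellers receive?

Buyers pay $151, sellers receive $99

Pre-tax equilibrium: P* = 112, Q* = 195.5.
Tax on sellers shifts supply to Qs = -140.5 + 3(P − 52) = -296.5 + 3P.
307.5 - P = -296.5 + 3P gives buyer price Pb = 151; sellers receive Ps = 151 − 52 = 99.
New quantity: Q = 307.5 − 1(151) = 156.5.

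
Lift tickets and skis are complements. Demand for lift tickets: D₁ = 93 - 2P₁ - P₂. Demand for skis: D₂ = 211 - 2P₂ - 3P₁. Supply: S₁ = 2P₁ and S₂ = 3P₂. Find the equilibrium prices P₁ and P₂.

Market 1: 93 - 2P₁ - P₂ = 2P₁ → 4P₁ + P₂ = 93.
Market 2: 5P₂ + 3P₁ = 211.
Eliminating P₂: 5×(1) − 1×(2) gives 17P₁ = 254, so P₁ = 254/17.
Back-substitute into (2): P₂ = (211 − 3×254/17) / 5 = 565/17.

P₁ = 254/17, P₂ = 565/17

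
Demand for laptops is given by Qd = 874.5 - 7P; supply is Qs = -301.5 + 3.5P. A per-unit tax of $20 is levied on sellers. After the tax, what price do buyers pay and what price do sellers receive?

Pre-tax equilibrium: P* = 112, Q* = 90.5.
Tax on sellers shifts supply to Qs = -301.5 + 3.5(P − 20) = -371.5 + 3.5P.
874.5 - 7P = -371.5 + 3.5P gives buyer price Pb = 356/3; sellers receive Ps = 356/3 − 20 = 296/3.
New quantity: Q = 874.5 − 7(356/3) = 263/6.

Buyers pay 356/3, sellers receive 296/3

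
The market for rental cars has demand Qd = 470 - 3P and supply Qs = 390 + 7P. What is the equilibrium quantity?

Set Qd = Qs: 470 - 3P = 390 + 7P.
80 = 10P, so P* = 8.
Q* = 470 − 3(8) = 446.

Q* = 446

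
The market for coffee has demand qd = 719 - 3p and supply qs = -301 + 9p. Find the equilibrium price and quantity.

Set qd = qs: 719 - 3p = -301 + 9p.
1020 = 12p, so p* = 85.
q* = 719 − 3(85) = 464.

p* = 85, q* = 464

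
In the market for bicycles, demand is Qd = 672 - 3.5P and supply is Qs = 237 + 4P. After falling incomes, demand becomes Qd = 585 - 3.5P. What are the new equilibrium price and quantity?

Original equilibrium: P* = 58, Q* = 469.
New equilibrium: 585 - 3.5P = 237 + 4P, so 348 = 7.5P and P' = 46.4; Q' = 585 − 3.5(46.4) = 422.6.

P' = 46.4, Q' = 422.6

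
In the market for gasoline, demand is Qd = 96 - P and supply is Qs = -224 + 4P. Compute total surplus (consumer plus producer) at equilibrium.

Equilibrium: 96 - P = -224 + 4P gives P* = 64, Q* = 32.
Demand choke price: P = 96; supply starts at P = 56.
CS = ½(96 − 64)(32) = 512; PS = ½(64 − 56)(32) = 128.

Total surplus = 640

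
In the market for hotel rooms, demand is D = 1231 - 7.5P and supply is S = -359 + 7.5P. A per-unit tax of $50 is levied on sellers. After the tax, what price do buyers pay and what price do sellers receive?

Buyers pay $131, sellers receive $81

Pre-tax equilibrium: P* = 106, Q* = 436.
Tax on sellers shifts supply to S = -359 + 7.5(P − 50) = -734 + 7.5P.
1231 - 7.5P = -734 + 7.5P gives buyer price Pb = 131; sellers receive Ps = 131 − 50 = 81.
New quantity: Q = 1231 − 7.5(131) = 248.5.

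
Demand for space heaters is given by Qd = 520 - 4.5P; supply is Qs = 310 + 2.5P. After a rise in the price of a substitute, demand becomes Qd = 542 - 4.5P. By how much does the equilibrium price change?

ΔP = 22/7

Original equilibrium: P* = 30, Q* = 385.
New equilibrium: 542 - 4.5P = 310 + 2.5P, so 232 = 7P and P' = 232/7; Q' = 542 − 4.5(232/7) = 2750/7.
Change in price: 232/7 − 30 = 22/7.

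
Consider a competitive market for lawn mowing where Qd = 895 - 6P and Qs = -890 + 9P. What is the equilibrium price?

P* = 119

Set Qd = Qs: 895 - 6P = -890 + 9P.
1785 = 15P, so P* = 119.
Q* = 895 − 6(119) = 181.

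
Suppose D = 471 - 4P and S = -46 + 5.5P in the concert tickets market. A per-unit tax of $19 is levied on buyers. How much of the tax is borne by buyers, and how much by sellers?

Buyers bear $11, sellers bear $8

Pre-tax equilibrium: P* = 1034/19, Q* = 4813/19.
Tax on buyers shifts demand to D = 471 − 4(P + 19) = 395 - 4P.
395 - 4P = -46 + 5.5P gives seller price Ps = 882/19; buyers pay Pb = 882/19 + 19 = 1243/19.
New quantity: Q = 471 − 4(1243/19) = 3977/19.
Buyer burden = 1243/19 − 1034/19 = 11; seller burden = 1034/19 − 882/19 = 8.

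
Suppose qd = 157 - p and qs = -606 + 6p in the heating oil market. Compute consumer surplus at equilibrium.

Equilibrium: 157 - p = -606 + 6p gives p* = 109, q* = 48.
Demand choke price (qd = 0): p = 157.
CS = ½(157 − 109)(48) = 1152.

Consumer surplus = 1152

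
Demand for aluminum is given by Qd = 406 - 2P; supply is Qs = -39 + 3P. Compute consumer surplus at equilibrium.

Equilibrium: 406 - 2P = -39 + 3P gives P* = 89, Q* = 228.
Demand choke price (Qd = 0): P = 203.
CS = ½(203 − 89)(228) = 12996.

Consumer surplus = 12996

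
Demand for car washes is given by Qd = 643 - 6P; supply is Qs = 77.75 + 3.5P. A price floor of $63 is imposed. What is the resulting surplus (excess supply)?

Surplus = 33.25

Equilibrium price would be P* = 59.5, so the floor at 63 binds.
At P = 63: Qd = 265, Qs = 298.25.
Surplus = 298.25 − 265 = 33.25.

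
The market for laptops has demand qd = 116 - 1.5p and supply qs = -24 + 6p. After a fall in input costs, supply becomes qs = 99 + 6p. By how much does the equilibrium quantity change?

Δq = 24.6

Original equilibrium: p* = 56/3, q* = 88.
New equilibrium: 116 - 1.5p = 99 + 6p, so 17 = 7.5p and p' = 34/15; q' = 116 − 1.5(34/15) = 112.6.
Change in quantity: 112.6 − 88 = 24.6.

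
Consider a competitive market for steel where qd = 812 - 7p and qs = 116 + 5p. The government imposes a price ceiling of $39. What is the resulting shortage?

Shortage = 228

Equilibrium price would be p* = 58, so the ceiling at 39 binds.
At p = 39: qd = 812 − 7(39) = 539, qs = 116 + 5(39) = 311.
Shortage = 539 − 311 = 228.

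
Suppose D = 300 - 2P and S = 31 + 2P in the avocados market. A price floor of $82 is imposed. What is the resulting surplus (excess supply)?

Surplus = 59

Equilibrium price would be P* = 67.25, so the floor at 82 binds.
At P = 82: D = 136, S = 195.
Surplus = 195 − 136 = 59.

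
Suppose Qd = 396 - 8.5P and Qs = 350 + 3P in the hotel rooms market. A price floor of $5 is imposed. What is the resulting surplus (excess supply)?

Surplus = 11.5

Equilibrium price would be P* = 4, so the floor at 5 binds.
At P = 5: Qd = 353.5, Qs = 365.
Surplus = 365 − 353.5 = 11.5.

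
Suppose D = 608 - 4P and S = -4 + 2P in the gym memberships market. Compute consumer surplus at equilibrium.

Consumer surplus = 5000

Equilibrium: 608 - 4P = -4 + 2P gives P* = 102, Q* = 200.
Demand choke price (D = 0): P = 152.
CS = ½(152 − 102)(200) = 5000.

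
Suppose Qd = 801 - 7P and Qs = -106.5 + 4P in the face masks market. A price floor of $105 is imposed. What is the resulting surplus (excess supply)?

Equilibrium price would be P* = 82.5, so the floor at 105 binds.
At P = 105: Qd = 66, Qs = 313.5.
Surplus = 313.5 − 66 = 247.5.

Surplus = 247.5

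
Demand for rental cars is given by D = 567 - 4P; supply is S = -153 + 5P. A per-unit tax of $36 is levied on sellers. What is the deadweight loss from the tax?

Pre-tax equilibrium: P* = 80, Q* = 247.
Tax on sellers shifts supply to S = -153 + 5(P − 36) = -333 + 5P.
567 - 4P = -333 + 5P gives buyer price Pb = 100; sellers receive Ps = 100 − 36 = 64.
New quantity: Q = 567 − 4(100) = 167.
DWL = ½ × 36 × (247 − 167) = 1440.

Deadweight loss = 1440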